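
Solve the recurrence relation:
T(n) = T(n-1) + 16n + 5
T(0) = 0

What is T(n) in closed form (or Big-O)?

Dominant term in sum is 16*sum(i, i=1..n) = 16*n*(n+1)/2 = O(n^2).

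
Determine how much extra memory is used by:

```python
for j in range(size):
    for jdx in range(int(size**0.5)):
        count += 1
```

Space complexity: O(1).
Only a constant amount of auxiliary storage is used; nothing grows with n.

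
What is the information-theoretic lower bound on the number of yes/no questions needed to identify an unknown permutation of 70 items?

There are 70! = 11978571669969891796072783721689098736458938142546425857555362864628009582789845319680000000000000000 permutations. Each yes/no question gives at most 1 bit, so at least ceil(log_2(11978571669969891796072783721689098736458938142546425857555362864628009582789845319680000000000000000)) = 333 questions are needed.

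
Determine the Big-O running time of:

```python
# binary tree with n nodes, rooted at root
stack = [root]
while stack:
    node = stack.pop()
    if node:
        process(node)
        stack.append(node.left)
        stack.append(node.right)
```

Time complexity: O(n).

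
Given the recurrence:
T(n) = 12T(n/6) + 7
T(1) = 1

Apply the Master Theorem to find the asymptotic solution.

a=12, b=6, f(n)=7. log_6(12) = 1.387. Case 1 of Master Theorem: T(n) = O(n^1.387).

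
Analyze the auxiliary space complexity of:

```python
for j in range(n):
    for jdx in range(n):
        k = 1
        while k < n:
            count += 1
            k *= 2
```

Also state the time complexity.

Space complexity: O(1).
Only a constant amount of auxiliary storage is used; nothing grows with n.
Time complexity: O(n^2 log n).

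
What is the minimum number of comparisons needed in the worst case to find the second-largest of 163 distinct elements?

Lower bound: finding the max needs 163-1 comparisons. By the adversary weight-doubling argument, the max must personally win >= ceil(log_2(163)) = 8 comparisons; the 2nd-largest is among those 8 losers, needing 8-1 more comparisons. Total >= 163-1 + 8-1 = 169. A balanced knockout tournament achieves this.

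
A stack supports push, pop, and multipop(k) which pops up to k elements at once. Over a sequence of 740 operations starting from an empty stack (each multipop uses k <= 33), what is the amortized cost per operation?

Each element is pushed exactly once and popped at most once (whether by pop or as part of a multipop). So the total number of individual pops over the whole sequence is at most the number of pushes, which is at most 740. Total work <= 2 * 740, hence O(1) amortized per operation.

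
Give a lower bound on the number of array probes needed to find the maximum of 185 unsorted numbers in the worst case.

Adversary: any unprobed cell could hold a value larger than everything seen so far. If fewer than 185 cells are probed, the adversary places the max in an unprobed cell. So all 185 cells must be examined; together with 185-1 comparisons this is tight.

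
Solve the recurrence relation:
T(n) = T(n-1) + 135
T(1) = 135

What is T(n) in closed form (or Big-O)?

Unrolling: T(n) = T(n-1) + 135 = T(n-2) + 2*135 = ... = T(1) + (n-1)*135 = 135 + (n-1)*135 = 135n.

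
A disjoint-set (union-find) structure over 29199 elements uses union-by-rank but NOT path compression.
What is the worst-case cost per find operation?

Union-by-rank alone keeps every tree's height <= log_2(29199) ~= 14.8. Each find traverses from a node to its root, costing O(height) = O(log n). Without path compression this bound is tight.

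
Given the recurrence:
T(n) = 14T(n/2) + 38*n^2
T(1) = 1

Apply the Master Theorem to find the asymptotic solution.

a=14, b=2, f(n)=38*n^2. log_2(14) = 3.807. Case 1 of Master Theorem: T(n) = O(n^3.807).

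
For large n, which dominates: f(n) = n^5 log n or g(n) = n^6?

g(n) = n^6 grows faster: n^6 / (n^5 log n) = n/log n -> infinity.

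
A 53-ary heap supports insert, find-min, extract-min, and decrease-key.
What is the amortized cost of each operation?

The 53-ary heap has height O(log_53 n). Insert sifts up: O(log_53 n). Find-min reads the root: O(1). Extract-min sifts down comparing 53 children per level: O(53 * log_53 n). Decrease-key sifts up: O(log_53 n).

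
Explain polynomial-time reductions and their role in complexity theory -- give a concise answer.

A poly-time reduction from A to B transforms any instance of A into an instance of B in polynomial time. If A reduces to B and B is in P, then A is in P. If A is NP-hard and A reduces to B, then B is NP-hard. Reductions transfer hardness upward and tractability downward.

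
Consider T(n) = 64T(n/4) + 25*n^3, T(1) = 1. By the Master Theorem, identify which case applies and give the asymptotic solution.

a=64, b=4, f(n)=25*n^3.
log_4(64) = 3, so n^(log_b(a)) = n^3.
f(n) = Theta(n^3), so Case 2 applies.
T(n) = Theta(n^3 log n).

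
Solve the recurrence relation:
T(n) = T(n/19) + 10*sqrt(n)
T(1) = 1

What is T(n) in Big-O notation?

Each level contributes sqrt(n/19^k). Geometric series with ratio 1/sqrt(19) < 1 sums to O(sqrt(n)).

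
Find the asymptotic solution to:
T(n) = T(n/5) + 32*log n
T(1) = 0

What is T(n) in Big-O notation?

Each of the log_5(n) levels adds O(log n). T(n) = O(log^2 n).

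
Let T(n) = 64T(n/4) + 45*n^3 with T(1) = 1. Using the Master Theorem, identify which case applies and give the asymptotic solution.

a=64, b=4, f(n)=45*n^3.
log_4(64) = 3, so n^(log_b(a)) = n^3.
f(n) = Theta(n^3), so Case 2 applies.
T(n) = Theta(n^3 log n).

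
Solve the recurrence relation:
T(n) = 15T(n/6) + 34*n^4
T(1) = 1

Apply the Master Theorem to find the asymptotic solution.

a=15, b=6, f(n)=34*n^4. log_6(15) = 1.511 < 4. Case 3: T(n) = O(n^4).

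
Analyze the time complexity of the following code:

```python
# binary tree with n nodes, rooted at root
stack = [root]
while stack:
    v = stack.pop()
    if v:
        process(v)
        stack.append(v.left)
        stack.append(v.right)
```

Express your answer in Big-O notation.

Time complexity: O(n).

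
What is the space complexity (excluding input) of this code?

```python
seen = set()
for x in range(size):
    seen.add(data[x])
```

Space complexity: O(n).
Auxiliary storage grows linearly with the input size n in the worst case.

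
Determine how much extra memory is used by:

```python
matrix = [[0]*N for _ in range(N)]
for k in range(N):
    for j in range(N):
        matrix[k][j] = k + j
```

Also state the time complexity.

Space complexity: O(n^2).
A 2D structure of size n x n is allocated.
Time complexity: O(n^2).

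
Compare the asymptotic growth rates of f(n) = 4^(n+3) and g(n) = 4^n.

f(n) = 4^(n+3) and g(n) = 4^n are Theta of each other: 4^(n+3) = 4^3 * 4^n = Theta(4^n).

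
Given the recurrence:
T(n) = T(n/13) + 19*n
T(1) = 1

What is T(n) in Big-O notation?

Geometric series: 19*n*(1 + 1/13 + 1/13^2 + ...) = O(n). T(n) = O(n).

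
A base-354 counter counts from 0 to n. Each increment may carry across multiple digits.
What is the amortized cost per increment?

Digit at position i changes every 354^i increments. Total digit changes over n increments: n * 354/(354-1) = O(n). Amortized: O(1).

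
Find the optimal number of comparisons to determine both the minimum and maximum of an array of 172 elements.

Naive approach: 342 comparisons (171 for max + 171 for min).
Optimal: Compare elements in pairs first (floor(n/2) = 86 comparisons), then find max among winners and min among losers (85 comparisons each).
Total: ceil(3n/2) - 2 = 256 comparisons. An adversary argument shows this is also a lower bound.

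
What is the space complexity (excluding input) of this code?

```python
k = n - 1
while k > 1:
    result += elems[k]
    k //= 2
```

Space complexity: O(1).
Only a constant amount of auxiliary storage is used; nothing grows with n.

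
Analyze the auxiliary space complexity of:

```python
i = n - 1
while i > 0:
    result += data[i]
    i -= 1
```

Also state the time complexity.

Space complexity: O(1).
Only a constant amount of auxiliary storage is used; nothing grows with n.
Time complexity: O(n).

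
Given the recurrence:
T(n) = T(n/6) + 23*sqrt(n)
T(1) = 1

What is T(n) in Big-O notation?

Each level contributes sqrt(n/6^k). Geometric series with ratio 1/sqrt(6) < 1 sums to O(sqrt(n)).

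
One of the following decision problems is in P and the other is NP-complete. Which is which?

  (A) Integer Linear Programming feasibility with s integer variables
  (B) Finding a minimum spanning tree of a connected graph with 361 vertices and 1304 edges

(A) is NP-complete: ILP feasibility is NP-complete (LP relaxation is in P).
(B) is P: Kruskal's / Prim's algorithms run in polynomial time.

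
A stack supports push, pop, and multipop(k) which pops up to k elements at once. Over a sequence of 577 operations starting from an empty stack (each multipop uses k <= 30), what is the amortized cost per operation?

Each element is pushed exactly once and popped at most once (whether by pop or as part of a multipop). So the total number of individual pops over the whole sequence is at most the number of pushes, which is at most 577. Total work <= 2 * 577, hence O(1) amortized per operation.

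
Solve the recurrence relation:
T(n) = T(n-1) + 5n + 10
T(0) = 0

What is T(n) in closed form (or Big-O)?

Dominant term in sum is 5*sum(i, i=1..n) = 5*n*(n+1)/2 = O(n^2).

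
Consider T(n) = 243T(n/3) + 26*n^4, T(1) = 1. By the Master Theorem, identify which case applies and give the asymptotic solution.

a=243, b=3, f(n)=26*n^4.
log_3(243) = 5 > 4.
Since f(n) = O(n^4) is polynomially smaller than n^5, Case 1 applies.
T(n) = Theta(n^5).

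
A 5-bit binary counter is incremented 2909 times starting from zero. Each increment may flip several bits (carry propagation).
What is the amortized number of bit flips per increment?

Bit i flips on every 2^i-th increment, so over 2909 increments bit i flips floor(2909/2^i) times. Summing over i: total flips < 2 * 2909. Amortized: < 2 = O(1) per increment.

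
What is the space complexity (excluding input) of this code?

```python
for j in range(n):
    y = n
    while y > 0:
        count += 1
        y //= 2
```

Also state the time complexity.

Space complexity: O(1).
Only a constant amount of auxiliary storage is used; nothing grows with n.
Time complexity: O(n log n).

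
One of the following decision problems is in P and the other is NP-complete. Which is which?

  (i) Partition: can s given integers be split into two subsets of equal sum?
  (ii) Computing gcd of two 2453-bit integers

(i) is NP-complete: Subset Sum reduces to it (one of Karp's 21 NP-complete problems).
(ii) is P: the Euclidean algorithm runs in polynomial time in the bit-length.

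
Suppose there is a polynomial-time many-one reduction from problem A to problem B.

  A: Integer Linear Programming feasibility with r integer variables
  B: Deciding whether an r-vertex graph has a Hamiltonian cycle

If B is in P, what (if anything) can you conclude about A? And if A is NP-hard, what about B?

A poly-time reduction A <=_p B means any A-instance can be transformed to a B-instance in poly time.
If B is in P: compose the reduction with B's poly-time algorithm to solve A in poly time, so A is in P.
If A is NP-hard: every NP problem reduces to A, which reduces to B; composing reductions, every NP problem reduces to B, so B is NP-hard.
(Here in fact A is NP-complete and B is NP-complete.)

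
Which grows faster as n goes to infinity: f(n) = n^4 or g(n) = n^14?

g(n) = n^14 grows faster: n^14/n^4 = n^10 -> infinity.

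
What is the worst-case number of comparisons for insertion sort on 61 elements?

Insertion sort on reverse-sorted input: 1 + 2 + ... + (61-1) = 1830 comparisons.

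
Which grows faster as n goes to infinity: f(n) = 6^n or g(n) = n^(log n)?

f(n) = 6^n grows faster: take logs: log(n^(log n)) = (log n)^2, log(6^n) = n log 6; n dominates (log n)^2.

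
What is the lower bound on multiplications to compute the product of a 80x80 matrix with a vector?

A 80x80 matrix-vector product has 80 inner products of length 80. Output depends on all 80^2 = 6400 matrix entries. At least 6400 multiplications needed.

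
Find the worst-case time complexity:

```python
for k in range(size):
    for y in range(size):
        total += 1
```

Time complexity: O(n^2).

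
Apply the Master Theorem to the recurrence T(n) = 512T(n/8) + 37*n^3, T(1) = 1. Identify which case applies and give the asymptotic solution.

a=512, b=8, f(n)=37*n^3.
log_8(512) = 3, so n^(log_b(a)) = n^3.
f(n) = Theta(n^3), so Case 2 applies.
T(n) = Theta(n^3 log n).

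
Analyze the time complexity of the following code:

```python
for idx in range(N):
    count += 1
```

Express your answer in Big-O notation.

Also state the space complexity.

Time complexity: O(n).
Space complexity: O(1).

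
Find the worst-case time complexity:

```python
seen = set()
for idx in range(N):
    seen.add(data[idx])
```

Time complexity: O(n).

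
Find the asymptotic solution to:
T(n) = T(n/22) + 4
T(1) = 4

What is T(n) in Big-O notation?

Each step divides n by 22 and adds 4. After log_22(n) steps, T(n) = O(log n).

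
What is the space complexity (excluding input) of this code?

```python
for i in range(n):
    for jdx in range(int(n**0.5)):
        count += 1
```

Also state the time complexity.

Space complexity: O(1).
Only a constant amount of auxiliary storage is used; nothing grows with n.
Time complexity: O(n * sqrt(n)).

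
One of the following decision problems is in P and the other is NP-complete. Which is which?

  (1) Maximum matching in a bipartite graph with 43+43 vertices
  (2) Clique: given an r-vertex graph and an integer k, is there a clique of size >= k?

(1) is P: Hopcroft-Karp runs in O(E sqrt(V)).
(2) is NP-complete: complement of Independent Set / Vertex Cover (with k part of the input).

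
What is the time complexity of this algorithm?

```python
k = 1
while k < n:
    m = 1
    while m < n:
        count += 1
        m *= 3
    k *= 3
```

Time complexity: O(log^2 n).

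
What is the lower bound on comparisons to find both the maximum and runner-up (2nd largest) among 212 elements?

Lower bound: finding the max needs 212-1 comparisons. By an adversary weight-doubling argument, the maximum element must personally win at least ceil(log_2(212)) = 8 comparisons in any correct algorithm. The 2nd largest is among those 8 direct losers, and distinguishing it requires 8-1 more comparisons. Total >= 212-1 + 8-1 = 218. A balanced tournament achieves this bound exactly.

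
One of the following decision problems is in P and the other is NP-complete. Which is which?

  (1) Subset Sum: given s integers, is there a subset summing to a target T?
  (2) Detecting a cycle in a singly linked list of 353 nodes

(1) is NP-complete: one of Karp's 21 NP-complete problems.
(2) is P: Floyd's tortoise-and-hare runs in O(n) time, O(1) space.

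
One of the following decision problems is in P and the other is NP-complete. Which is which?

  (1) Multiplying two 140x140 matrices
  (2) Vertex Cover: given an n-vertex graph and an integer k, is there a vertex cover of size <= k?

(1) is P: the schoolbook algorithm runs in O(n^3).
(2) is NP-complete: one of Karp's 21 NP-complete problems (with k part of the input; for any fixed constant k it is in P).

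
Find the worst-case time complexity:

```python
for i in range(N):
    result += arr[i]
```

Time complexity: O(n).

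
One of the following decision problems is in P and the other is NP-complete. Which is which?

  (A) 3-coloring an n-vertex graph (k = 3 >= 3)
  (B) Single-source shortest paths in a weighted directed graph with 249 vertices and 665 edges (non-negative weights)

(A) is NP-complete: graph k-coloring for k>=3 is NP-complete by reduction from 3-SAT.
(B) is P: Dijkstra's algorithm runs in O((V+E) log V).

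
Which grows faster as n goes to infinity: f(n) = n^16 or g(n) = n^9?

f(n) = n^16 grows faster: n^16/n^9 = n^7 -> infinity.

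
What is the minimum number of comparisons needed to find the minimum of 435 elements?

Finding the minimum requires 434 comparisons, identical reasoning to finding the maximum. Each comparison eliminates one candidate.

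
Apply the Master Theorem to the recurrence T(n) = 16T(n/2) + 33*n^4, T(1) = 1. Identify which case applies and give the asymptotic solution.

a=16, b=2, f(n)=33*n^4.
log_2(16) = 4, so n^(log_b(a)) = n^4.
f(n) = Theta(n^4), so Case 2 applies.
T(n) = Theta(n^4 log n).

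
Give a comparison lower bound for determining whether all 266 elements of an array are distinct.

In the algebraic decision-tree model, the YES region for element distinctness on 266 elements has 266! connected components (one per ordering). Ben-Or's theorem then gives a lower bound of Omega(log(n!)) = Omega(n log n).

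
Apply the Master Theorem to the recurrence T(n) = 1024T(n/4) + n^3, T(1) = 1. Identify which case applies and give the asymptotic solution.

a=1024, b=4, f(n)=n^3.
log_4(1024) = 5 > 3.
Since f(n) = O(n^3) is polynomially smaller than n^5, Case 1 applies.
T(n) = Theta(n^5).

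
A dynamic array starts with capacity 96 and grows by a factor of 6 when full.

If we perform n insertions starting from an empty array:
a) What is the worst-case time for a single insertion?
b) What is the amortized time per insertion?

(a) Worst-case single insertion: O(n) -- when the array is full at capacity c, the resize copies all c elements, and c can be Theta(n).
(b) Resizes happen at sizes 96, 576, 3456, ... Total copy cost for n insertions: 96 + 576 + ... = O(n) (geometric series with ratio 1/6). Amortized cost per insertion: O(n)/n = O(1).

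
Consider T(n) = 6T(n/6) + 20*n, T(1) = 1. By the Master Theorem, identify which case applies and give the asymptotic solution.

a=6, b=6, f(n)=20*n.
log_6(6) = 1, so n^(log_b(a)) = n.
f(n) = Theta(n), so Case 2 applies.
T(n) = Theta(n log n).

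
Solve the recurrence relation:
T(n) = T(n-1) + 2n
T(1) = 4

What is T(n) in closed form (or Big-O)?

Unrolling: T(n) = 4 + 2*(2 + 3 + ... + n) = 4 + 2*(n(n+1)/2 - 1) = O(n^2).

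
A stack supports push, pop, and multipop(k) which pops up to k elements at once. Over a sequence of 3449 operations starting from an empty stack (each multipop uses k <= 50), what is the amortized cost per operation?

Each element is pushed exactly once and popped at most once (whether by pop or as part of a multipop). So the total number of individual pops over the whole sequence is at most the number of pushes, which is at most 3449. Total work <= 2 * 3449, hence O(1) amortized per operation.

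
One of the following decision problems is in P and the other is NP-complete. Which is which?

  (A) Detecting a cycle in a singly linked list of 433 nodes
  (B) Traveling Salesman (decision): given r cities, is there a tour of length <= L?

(A) is P: Floyd's tortoise-and-hare runs in O(n) time, O(1) space.
(B) is NP-complete: reduces from Hamiltonian Cycle.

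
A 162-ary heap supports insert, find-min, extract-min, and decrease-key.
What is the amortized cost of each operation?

The 162-ary heap has height O(log_162 n). Insert sifts up: O(log_162 n). Find-min reads the root: O(1). Extract-min sifts down comparing 162 children per level: O(162 * log_162 n). Decrease-key sifts up: O(log_162 n).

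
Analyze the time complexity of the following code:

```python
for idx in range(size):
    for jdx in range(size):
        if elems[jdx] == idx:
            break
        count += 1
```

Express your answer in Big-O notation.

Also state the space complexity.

Time complexity: O(n^2).
Space complexity: O(1).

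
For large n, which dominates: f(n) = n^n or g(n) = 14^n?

f(n) = n^n grows faster: n^n / 14^n = (n/14)^n -> infinity once n > 14.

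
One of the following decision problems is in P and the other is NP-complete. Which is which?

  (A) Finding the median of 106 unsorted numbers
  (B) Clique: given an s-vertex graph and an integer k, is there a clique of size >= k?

(A) is P: linear-time selection (median-of-medians) runs in O(n).
(B) is NP-complete: complement of Independent Set / Vertex Cover (with k part of the input).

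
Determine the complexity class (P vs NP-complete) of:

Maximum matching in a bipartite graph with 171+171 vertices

This problem is in P: Hopcroft-Karp runs in O(E sqrt(V)).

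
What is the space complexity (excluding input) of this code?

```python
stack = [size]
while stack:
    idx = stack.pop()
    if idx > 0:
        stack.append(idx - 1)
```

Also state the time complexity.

Space complexity: O(1).
Only a constant amount of auxiliary storage is used; nothing grows with n.
Time complexity: O(n).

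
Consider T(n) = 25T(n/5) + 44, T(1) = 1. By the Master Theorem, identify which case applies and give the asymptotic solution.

a=25, b=5, f(n)=44.
log_5(25) = 2 > 0.
Since f(n) = O(n^0) is polynomially smaller than n^2, Case 1 applies.
T(n) = Theta(n^2).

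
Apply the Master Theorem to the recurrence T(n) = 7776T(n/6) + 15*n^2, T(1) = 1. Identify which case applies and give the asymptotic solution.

a=7776, b=6, f(n)=15*n^2.
log_6(7776) = 5 > 2.
Since f(n) = O(n^2) is polynomially smaller than n^5, Case 1 applies.
T(n) = Theta(n^5).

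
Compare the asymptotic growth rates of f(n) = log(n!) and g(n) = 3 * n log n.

f(n) = log(n!) and g(n) = 3 * n log n are Theta of each other: Stirling: log(n!) = n log n - n + O(log n) = Theta(n log n); the constant 3 doesn't change the Theta class.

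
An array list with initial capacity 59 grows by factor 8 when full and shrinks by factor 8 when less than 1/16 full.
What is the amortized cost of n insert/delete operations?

Using potential function Phi = |8*size - capacity|. Resizing costs are offset by potential release. Amortized O(1) per operation.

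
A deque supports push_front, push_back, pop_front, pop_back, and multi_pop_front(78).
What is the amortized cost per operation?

Assign 2 credits to each push operation. A pop uses 1 saved credit. multi_pop_front(78) uses up to 78 saved credits from previous pushes. Credits never go negative. Amortized cost is O(1).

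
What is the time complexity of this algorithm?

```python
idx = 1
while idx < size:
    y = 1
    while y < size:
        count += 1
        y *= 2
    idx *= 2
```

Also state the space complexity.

Time complexity: O(log^2 n).
Space complexity: O(1).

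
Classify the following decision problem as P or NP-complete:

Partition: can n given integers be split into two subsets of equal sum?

This problem is NP-complete: Subset Sum reduces to it (one of Karp's 21 NP-complete problems).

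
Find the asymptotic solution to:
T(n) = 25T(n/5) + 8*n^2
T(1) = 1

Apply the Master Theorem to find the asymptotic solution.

a=25, b=5, f(n)=8*n^2. log_5(25) = 2. Case 2: T(n) = O(n^2 log n).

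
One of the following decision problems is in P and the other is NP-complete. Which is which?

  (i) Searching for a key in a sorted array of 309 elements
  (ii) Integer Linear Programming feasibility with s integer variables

(i) is P: binary search runs in O(log n).
(ii) is NP-complete: ILP feasibility is NP-complete (LP relaxation is in P).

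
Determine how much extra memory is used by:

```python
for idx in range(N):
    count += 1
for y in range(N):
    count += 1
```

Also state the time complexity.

Space complexity: O(1).
Only a constant amount of auxiliary storage is used; nothing grows with n.
Time complexity: O(n).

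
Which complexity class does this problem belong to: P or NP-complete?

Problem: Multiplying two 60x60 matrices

This problem is in P: the schoolbook algorithm runs in O(n^3).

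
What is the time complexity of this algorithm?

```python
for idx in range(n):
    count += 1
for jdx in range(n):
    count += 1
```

Time complexity: O(n).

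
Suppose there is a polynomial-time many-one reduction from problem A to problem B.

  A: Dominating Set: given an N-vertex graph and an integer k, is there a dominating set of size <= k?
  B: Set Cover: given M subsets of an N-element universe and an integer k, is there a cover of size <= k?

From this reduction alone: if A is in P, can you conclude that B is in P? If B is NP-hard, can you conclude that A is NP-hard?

A poly-time reduction A <=_p B transfers tractability DOWN (B easy => A easy) and hardness UP (A hard => B hard), not the reverse.
From A in P, the reduction alone does NOT give B in P: any problem in P trivially reduces to SAT, yet SAT is not known to be in P.
From B NP-hard, the reduction alone does NOT give A NP-hard: again, easy problems reduce to hard ones.
(Here in fact A is NP-complete and B is NP-complete.)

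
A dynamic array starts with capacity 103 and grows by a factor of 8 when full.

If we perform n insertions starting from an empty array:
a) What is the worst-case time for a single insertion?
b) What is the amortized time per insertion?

(a) Worst-case single insertion: O(n) -- when the array is full at capacity c, the resize copies all c elements, and c can be Theta(n).
(b) Resizes happen at sizes 103, 824, 6592, ... Total copy cost for n insertions: 103 + 824 + ... = O(n) (geometric series with ratio 1/8). Amortized cost per insertion: O(n)/n = O(1).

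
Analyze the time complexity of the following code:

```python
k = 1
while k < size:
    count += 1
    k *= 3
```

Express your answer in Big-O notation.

Time complexity: O(log n).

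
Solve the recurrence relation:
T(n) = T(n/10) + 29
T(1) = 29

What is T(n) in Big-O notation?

Each step divides n by 10 and adds 29. After log_10(n) steps, T(n) = O(log n).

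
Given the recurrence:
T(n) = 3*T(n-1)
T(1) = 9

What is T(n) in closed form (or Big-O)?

Each step multiplies by 3. T(n) = T(1)*3^(n-1) = 9*3^(n-1).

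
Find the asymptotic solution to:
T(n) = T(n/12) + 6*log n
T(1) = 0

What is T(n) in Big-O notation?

Each of the log_12(n) levels adds O(log n). T(n) = O(log^2 n).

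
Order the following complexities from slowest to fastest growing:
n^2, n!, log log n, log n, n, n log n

Ordered by growth rate: log log n < log n < n < n log n < n^2 < n!.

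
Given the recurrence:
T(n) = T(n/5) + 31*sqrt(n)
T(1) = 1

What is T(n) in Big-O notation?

Each level contributes sqrt(n/5^k). Geometric series with ratio 1/sqrt(5) < 1 sums to O(sqrt(n)).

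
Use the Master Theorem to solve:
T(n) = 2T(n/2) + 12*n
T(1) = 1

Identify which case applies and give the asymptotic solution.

a=2, b=2, f(n)=12*n.
log_2(2) = 1, so n^(log_b(a)) = n.
f(n) = Theta(n), so Case 2 applies.
T(n) = Theta(n log n).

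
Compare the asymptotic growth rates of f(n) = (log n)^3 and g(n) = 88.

f(n) = (log n)^3 grows faster: any unbounded function dominates a constant.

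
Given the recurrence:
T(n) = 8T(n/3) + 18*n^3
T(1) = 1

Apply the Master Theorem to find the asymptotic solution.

a=8, b=3, f(n)=18*n^3. log_3(8) = 1.893 < 3. Case 3: T(n) = O(n^3).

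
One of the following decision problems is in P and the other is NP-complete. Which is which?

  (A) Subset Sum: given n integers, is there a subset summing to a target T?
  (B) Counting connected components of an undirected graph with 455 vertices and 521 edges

(A) is NP-complete: one of Karp's 21 NP-complete problems.
(B) is P: BFS/DFS visits each vertex and edge once: O(V+E).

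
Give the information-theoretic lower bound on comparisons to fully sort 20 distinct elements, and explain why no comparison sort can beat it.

A comparison sort is a binary decision tree whose leaves are the 20! = 2432902008176640000 possible output permutations. A binary tree with L leaves has height >= ceil(log_2(L)). So any comparison sort needs >= ceil(log_2(20!)) = 62 comparisons in the worst case.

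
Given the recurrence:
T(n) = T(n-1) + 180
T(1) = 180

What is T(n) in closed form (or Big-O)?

Unrolling: T(n) = T(n-1) + 180 = T(n-2) + 2*180 = ... = T(1) + (n-1)*180 = 180 + (n-1)*180 = 180n.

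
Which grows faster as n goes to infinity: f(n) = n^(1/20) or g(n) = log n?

f(n) = n^(1/20) grows faster: any positive power of n dominates log n.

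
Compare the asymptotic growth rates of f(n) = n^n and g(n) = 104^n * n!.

g(n) = 104^n * n! grows faster: by Stirling n! ~ sqrt(2 pi n)(n/e)^n, so 104^n n! / n^n ~ (104/e)^n sqrt(2 pi n) -> infinity since 104/e > 1.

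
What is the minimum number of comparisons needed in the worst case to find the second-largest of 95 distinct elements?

Lower bound: finding the max needs 95-1 comparisons. By the adversary weight-doubling argument, the max must personally win >= ceil(log_2(95)) = 7 comparisons; the 2nd-largest is among those 7 losers, needing 7-1 more comparisons. Total >= 95-1 + 7-1 = 100. A balanced knockout tournament achieves this.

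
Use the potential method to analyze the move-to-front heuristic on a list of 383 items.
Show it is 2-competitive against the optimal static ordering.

Let Phi = number of inversions between the MTF list and the optimal static list (0 <= Phi <= C(383,2)). Accessing an element at MTF position k and optimal position j: the move-to-front destroys all k-1 inversions in front of it that are not in front in optimal (>= k-j of them) and creates at most j-1 new ones. Amortized cost <= k + (j-1) - (k-j) = 2j - 1 <= 2 * optimal cost.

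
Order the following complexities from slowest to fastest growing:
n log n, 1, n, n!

Ordered by growth rate: 1 < n < n log n < n!.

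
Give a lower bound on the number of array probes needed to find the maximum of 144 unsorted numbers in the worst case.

Adversary: any unprobed cell could hold a value larger than everything seen so far. If fewer than 144 cells are probed, the adversary places the max in an unprobed cell. So all 144 cells must be examined; together with 144-1 comparisons this is tight.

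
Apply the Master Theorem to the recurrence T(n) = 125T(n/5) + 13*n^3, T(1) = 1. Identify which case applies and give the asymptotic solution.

a=125, b=5, f(n)=13*n^3.
log_5(125) = 3, so n^(log_b(a)) = n^3.
f(n) = Theta(n^3), so Case 2 applies.
T(n) = Theta(n^3 log n).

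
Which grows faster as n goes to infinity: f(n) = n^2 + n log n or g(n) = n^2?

f(n) = n^2 + n log n and g(n) = n^2 are Theta of each other: the lower-order n log n term is o(n^2); both are Theta(n^2).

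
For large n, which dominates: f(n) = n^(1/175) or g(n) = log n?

f(n) = n^(1/175) grows faster: any positive power of n dominates log n.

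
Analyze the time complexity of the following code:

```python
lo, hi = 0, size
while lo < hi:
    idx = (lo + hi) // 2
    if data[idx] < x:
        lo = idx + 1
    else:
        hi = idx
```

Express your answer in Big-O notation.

Time complexity: O(log n).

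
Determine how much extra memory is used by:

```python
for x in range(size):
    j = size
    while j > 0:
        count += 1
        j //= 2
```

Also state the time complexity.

Space complexity: O(1).
Only a constant amount of auxiliary storage is used; nothing grows with n.
Time complexity: O(n log n).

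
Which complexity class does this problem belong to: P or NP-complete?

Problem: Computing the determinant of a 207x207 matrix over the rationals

This problem is in P: Gaussian elimination runs in O(n^3).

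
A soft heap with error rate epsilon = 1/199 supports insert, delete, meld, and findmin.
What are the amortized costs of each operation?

Soft heaps (Chazelle) allow up to an epsilon = 1/199 fraction of elements to have corrupted (raised) keys. Insert is O(log(1/epsilon)) = O(log 199) amortized -- the structure maintains heap-ordered binary trees of rank bounded by O(log(1/epsilon)). Meld concatenates root lists: O(1) amortized. Delete and findmin are O(1) amortized.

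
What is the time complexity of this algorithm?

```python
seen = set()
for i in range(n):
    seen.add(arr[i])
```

Time complexity: O(n).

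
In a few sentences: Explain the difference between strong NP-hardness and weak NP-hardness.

A problem is strongly NP-hard if it remains NP-hard even when all numbers in the input are bounded by a polynomial in the input length. A weakly NP-hard problem admits a pseudopolynomial algorithm. Subset Sum is weakly NP-hard (has O(nW) DP). 3-SAT is strongly NP-hard (no numeric parameters).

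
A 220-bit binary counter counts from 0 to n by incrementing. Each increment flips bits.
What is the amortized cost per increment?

Bit i flips every 2^i increments. Total flips over n increments: sum_{i=0}^{220} n/2^i < 2n. Amortized cost: 2n/n = O(1).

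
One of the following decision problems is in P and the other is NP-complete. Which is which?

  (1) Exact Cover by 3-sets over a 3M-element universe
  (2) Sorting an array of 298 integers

(1) is NP-complete: one of Karp's 21 NP-complete problems.
(2) is P: merge sort runs in O(n log n).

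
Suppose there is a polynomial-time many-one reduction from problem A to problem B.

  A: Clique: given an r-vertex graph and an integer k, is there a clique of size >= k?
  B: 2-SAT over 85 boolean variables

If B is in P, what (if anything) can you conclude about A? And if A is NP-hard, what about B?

A poly-time reduction A <=_p B means any A-instance can be transformed to a B-instance in poly time.
If B is in P: compose the reduction with B's poly-time algorithm to solve A in poly time, so A is in P.
If A is NP-hard: every NP problem reduces to A, which reduces to B; composing reductions, every NP problem reduces to B, so B is NP-hard.
(Here in fact A is NP-complete and B is in P, so no such reduction is known -- its existence would imply P = NP; the analysis concerns only what the assumed reduction would or would not let you conclude.)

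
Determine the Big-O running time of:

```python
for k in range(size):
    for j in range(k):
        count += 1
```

Time complexity: O(n^2).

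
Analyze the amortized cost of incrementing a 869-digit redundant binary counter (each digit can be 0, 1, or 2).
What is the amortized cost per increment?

A redundant counter on 869 digits allows digit values 0, 1, 2. Increment adds 1 to the least significant digit and carries any 2 to a 0 plus +1 on the next digit. With potential Phi = (number of 2-digits), each increment does O(1) actual work plus a chain of carries, each of which decreases Phi by 1. Amortized O(1).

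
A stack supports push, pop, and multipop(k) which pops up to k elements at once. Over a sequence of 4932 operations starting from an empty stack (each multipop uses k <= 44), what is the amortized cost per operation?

Each element is pushed exactly once and popped at most once (whether by pop or as part of a multipop). So the total number of individual pops over the whole sequence is at most the number of pushes, which is at most 4932. Total work <= 2 * 4932, hence O(1) amortized per operation.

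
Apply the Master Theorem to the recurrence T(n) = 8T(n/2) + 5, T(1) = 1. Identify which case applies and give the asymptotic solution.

a=8, b=2, f(n)=5.
log_2(8) = 3 > 0.
Since f(n) = O(n^0) is polynomially smaller than n^3, Case 1 applies.
T(n) = Theta(n^3).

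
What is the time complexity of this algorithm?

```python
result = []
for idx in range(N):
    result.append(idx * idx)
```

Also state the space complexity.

Time complexity: O(n).
Space complexity: O(n).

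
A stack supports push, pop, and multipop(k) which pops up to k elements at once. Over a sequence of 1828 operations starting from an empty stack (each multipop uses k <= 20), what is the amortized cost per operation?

Each element is pushed exactly once and popped at most once (whether by pop or as part of a multipop). So the total number of individual pops over the whole sequence is at most the number of pushes, which is at most 1828. Total work <= 2 * 1828, hence O(1) amortized per operation.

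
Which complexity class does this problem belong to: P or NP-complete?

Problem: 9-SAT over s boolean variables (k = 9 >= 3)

This problem is NP-complete: 3-SAT is NP-complete (Cook-Levin); k-SAT for k>=3 reduces from 3-SAT.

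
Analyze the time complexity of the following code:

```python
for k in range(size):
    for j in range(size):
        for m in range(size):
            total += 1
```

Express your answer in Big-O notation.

Time complexity: O(n^3).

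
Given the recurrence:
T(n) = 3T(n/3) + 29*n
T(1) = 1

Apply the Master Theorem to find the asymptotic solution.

a=3, b=3, f(n)=29*n. log_3(3) = 1. Case 2: T(n) = O(n log n).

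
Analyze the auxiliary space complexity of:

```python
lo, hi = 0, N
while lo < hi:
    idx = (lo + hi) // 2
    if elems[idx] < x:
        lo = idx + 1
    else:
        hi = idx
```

Space complexity: O(1).
Only a constant amount of auxiliary storage is used; nothing grows with n.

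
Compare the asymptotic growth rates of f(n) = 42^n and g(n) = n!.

g(n) = n! grows faster: n!/42^n -> infinity by Stirling.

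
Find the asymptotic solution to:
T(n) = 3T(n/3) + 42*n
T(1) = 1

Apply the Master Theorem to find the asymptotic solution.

a=3, b=3, f(n)=42*n. log_3(3) = 1. Case 2: T(n) = O(n log n).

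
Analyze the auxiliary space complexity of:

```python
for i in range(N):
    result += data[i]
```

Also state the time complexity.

Space complexity: O(1).
Only a constant amount of auxiliary storage is used; nothing grows with n.
Time complexity: O(n).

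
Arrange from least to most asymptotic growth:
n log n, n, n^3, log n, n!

Ordered by growth rate: log n < n < n log n < n^3 < n!.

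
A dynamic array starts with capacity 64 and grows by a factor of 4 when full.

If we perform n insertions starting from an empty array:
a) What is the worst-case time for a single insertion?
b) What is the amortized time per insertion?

(a) Worst-case single insertion: O(n) -- when the array is full at capacity c, the resize copies all c elements, and c can be Theta(n).
(b) Resizes happen at sizes 64, 256, 1024, ... Total copy cost for n insertions: 64 + 256 + ... = O(n) (geometric series with ratio 1/4). Amortized cost per insertion: O(n)/n = O(1).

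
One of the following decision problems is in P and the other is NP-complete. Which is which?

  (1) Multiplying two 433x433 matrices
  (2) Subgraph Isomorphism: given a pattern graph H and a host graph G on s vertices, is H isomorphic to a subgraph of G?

(1) is P: the schoolbook algorithm runs in O(n^3).
(2) is NP-complete: generalizes Clique and Hamiltonian Path (pattern size is part of the input).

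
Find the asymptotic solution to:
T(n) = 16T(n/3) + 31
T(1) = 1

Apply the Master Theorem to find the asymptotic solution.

a=16, b=3, f(n)=31. log_3(16) = 2.524. Case 1 of Master Theorem: T(n) = O(n^2.524).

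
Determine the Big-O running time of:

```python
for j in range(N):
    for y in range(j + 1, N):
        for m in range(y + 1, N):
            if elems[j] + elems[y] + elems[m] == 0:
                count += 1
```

Time complexity: O(n^3).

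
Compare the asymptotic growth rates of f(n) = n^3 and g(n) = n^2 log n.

f(n) = n^3 grows faster: n^3 / (n^2 log n) = n/log n -> infinity.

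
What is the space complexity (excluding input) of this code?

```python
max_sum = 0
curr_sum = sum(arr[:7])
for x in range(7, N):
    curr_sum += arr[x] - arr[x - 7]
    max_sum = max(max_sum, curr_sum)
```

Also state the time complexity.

Space complexity: O(1).
Only a constant amount of auxiliary storage is used; nothing grows with n.
Time complexity: O(n).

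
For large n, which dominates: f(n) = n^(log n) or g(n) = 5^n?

g(n) = 5^n grows faster: take logs: log(n^(log n)) = (log n)^2, log(5^n) = n log 5; n dominates (log n)^2.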